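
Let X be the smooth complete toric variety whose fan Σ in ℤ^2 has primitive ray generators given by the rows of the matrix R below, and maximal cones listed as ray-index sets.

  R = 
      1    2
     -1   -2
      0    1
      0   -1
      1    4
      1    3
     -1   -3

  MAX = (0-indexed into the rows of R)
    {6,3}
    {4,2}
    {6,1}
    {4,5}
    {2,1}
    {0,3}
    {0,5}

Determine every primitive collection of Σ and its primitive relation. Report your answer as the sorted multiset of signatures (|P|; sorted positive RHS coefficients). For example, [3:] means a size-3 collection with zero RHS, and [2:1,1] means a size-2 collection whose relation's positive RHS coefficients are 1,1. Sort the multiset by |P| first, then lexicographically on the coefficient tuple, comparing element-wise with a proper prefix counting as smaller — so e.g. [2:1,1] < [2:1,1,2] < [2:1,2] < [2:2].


14 collections generate NE(X_Σ); each relation:

  P={0,1}:  v_{0} + v_{1} = 0  ⇒ sig = [2:]
  P={2,3}:  v_{2} + v_{3} = 0  ⇒ sig = [2:]
  P={5,6}:  v_{5} + v_{6} = 0  ⇒ sig = [2:]
  P={0,2}:  v_{0} + v_{2} = v_{5}  ⇒ sig = [2:1]
  P={0,6}:  v_{0} + v_{6} = v_{3}  ⇒ sig = [2:1]
  P={1,3}:  v_{1} + v_{3} = v_{6}  ⇒ sig = [2:1]
  P={1,5}:  v_{1} + v_{5} = v_{2}  ⇒ sig = [2:1]
  P={2,5}:  v_{2} + v_{5} = v_{4}  ⇒ sig = [2:1]
  P={2,6}:  v_{2} + v_{6} = v_{1}  ⇒ sig = [2:1]
  P={3,4}:  v_{3} + v_{4} = v_{5}  ⇒ sig = [2:1]
  P={3,5}:  v_{3} + v_{5} = v_{0}  ⇒ sig = [2:1]
  P={4,6}:  v_{4} + v_{6} = v_{2}  ⇒ sig = [2:1]
  P={0,4}:  v_{0} + v_{4} = 2·v_{5}  ⇒ sig = [2:2]
  P={1,4}:  v_{1} + v_{4} = 2·v_{2}  ⇒ sig = [2:2]

Hence PRS(X_Σ) =
[[2:], [2:], [2:], [2:1], [2:1], [2:1], [2:1], [2:1], [2:1], [2:1], [2:1], [2:1], [2:2], [2:2]]


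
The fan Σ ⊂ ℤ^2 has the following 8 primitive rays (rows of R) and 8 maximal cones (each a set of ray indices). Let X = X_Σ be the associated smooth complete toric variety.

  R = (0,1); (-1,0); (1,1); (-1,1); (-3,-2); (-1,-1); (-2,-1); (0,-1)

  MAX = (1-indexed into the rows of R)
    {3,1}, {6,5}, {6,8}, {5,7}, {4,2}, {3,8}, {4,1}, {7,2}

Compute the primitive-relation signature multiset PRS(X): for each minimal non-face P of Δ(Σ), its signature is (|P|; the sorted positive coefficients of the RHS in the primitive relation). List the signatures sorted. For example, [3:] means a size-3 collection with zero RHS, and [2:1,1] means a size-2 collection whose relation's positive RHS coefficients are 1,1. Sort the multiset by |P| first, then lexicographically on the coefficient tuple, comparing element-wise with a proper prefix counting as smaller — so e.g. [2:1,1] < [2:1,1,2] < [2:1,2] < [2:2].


Σ has 20 primitive collections:

  P = {1,8}:  v_{1} + v_{8} = 0  so sig = [2:]
  P = {3,6}:  v_{3} + v_{6} = 0  so sig = [2:]
  P = {1,2}:  v_{1} + v_{2} = v_{4}  so sig = [2:1]
  P = {1,6}:  v_{1} + v_{6} = v_{2}  so sig = [2:1]
  P = {2,3}:  v_{2} + v_{3} = v_{1}  so sig = [2:1]
  P = {2,6}:  v_{2} + v_{6} = v_{7}  so sig = [2:1]
  P = {2,8}:  v_{2} + v_{8} = v_{6}  so sig = [2:1]
  P = {3,5}:  v_{3} + v_{5} = v_{7}  so sig = [2:1]
  P = {3,7}:  v_{3} + v_{7} = v_{2}  so sig = [2:1]
  P = {4,8}:  v_{4} + v_{8} = v_{2}  so sig = [2:1]
  P = {6,7}:  v_{6} + v_{7} = v_{5}  so sig = [2:1]
  P = {1,5}:  v_{1} + v_{5} = v_{2} + v_{7}  so sig = [2:1,1]
  P = {4,5}:  v_{4} + v_{5} = 2·v_{2} + v_{7}  so sig = [2:1,2]
  P = {1,7}:  v_{1} + v_{7} = 2·v_{2}  so sig = [2:2]
  P = {2,5}:  v_{2} + v_{5} = 2·v_{7}  so sig = [2:2]
  P = {3,4}:  v_{3} + v_{4} = 2·v_{1}  so sig = [2:2]
  P = {4,6}:  v_{4} + v_{6} = 2·v_{2}  so sig = [2:2]
  P = {7,8}:  v_{7} + v_{8} = 2·v_{6}  so sig = [2:2]
  P = {4,7}:  v_{4} + v_{7} = 3·v_{2}  so sig = [2:3]
  P = {5,8}:  v_{5} + v_{8} = 3·v_{6}  so sig = [2:3]

Sorted signature multiset PRS(X):
{ [2:] ×2,  [2:1] ×9,  [2:1,1],  [2:1,2],  [2:2] ×5,  [2:3] ×2 }


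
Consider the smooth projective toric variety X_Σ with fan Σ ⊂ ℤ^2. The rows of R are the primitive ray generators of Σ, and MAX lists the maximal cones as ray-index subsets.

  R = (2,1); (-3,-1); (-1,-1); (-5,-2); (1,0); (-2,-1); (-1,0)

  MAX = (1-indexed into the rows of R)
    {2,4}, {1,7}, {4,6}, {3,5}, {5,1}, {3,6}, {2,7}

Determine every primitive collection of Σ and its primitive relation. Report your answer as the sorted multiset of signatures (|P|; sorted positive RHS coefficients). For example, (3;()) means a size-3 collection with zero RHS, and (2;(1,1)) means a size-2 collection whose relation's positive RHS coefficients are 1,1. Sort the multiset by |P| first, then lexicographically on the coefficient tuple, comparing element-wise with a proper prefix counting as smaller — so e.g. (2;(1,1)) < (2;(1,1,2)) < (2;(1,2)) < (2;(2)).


|primitive collections| = 14. Relations:

  {1,6}:  v_{1} + v_{6} = 0  ⇒ sig = (2;())
  {5,7}:  v_{5} + v_{7} = 0  ⇒ sig = (2;())
  {1,2}:  v_{1} + v_{2} = v_{7}  ⇒ sig = (2;(1))
  {1,3}:  v_{1} + v_{3} = v_{5}  ⇒ sig = (2;(1))
  {1,4}:  v_{1} + v_{4} = v_{2}  ⇒ sig = (2;(1))
  {2,5}:  v_{2} + v_{5} = v_{6}  ⇒ sig = (2;(1))
  {2,6}:  v_{2} + v_{6} = v_{4}  ⇒ sig = (2;(1))
  {3,7}:  v_{3} + v_{7} = v_{6}  ⇒ sig = (2;(1))
  {5,6}:  v_{5} + v_{6} = v_{3}  ⇒ sig = (2;(1))
  {6,7}:  v_{6} + v_{7} = v_{2}  ⇒ sig = (2;(1))
  {2,3}:  v_{2} + v_{3} = 2·v_{6}  ⇒ sig = (2;(2))
  {4,5}:  v_{4} + v_{5} = 2·v_{6}  ⇒ sig = (2;(2))
  {4,7}:  v_{4} + v_{7} = 2·v_{2}  ⇒ sig = (2;(2))
  {3,4}:  v_{3} + v_{4} = 3·v_{6}  ⇒ sig = (2;(3))

Hence PRS(X_Σ) =
{ (2;()) ×2,  (2;(1)) ×8,  (2;(2)) ×3,  (2;(3)) }


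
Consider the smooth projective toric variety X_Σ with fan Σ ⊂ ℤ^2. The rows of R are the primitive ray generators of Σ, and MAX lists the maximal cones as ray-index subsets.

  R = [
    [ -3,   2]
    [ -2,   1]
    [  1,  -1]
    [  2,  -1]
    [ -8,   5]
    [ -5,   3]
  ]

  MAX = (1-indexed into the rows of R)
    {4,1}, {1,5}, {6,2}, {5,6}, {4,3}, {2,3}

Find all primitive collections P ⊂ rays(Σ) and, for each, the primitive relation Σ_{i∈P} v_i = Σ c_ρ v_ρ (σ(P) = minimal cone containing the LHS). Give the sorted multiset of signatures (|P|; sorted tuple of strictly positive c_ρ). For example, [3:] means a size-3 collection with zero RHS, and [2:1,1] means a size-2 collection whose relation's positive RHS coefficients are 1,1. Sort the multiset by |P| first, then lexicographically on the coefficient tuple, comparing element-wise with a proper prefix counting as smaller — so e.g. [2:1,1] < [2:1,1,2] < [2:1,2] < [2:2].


Σ has 9 primitive collections:

  • {2,4}:  v_{2} + v_{4} = 0 — sig = [2:]
  • {1,2}:  v_{1} + v_{2} = v_{6} — sig = [2:1]
  • {1,3}:  v_{1} + v_{3} = v_{2} — sig = [2:1]
  • {1,6}:  v_{1} + v_{6} = v_{5} — sig = [2:1]
  • {4,6}:  v_{4} + v_{6} = v_{1} — sig = [2:1]
  • {3,5}:  v_{3} + v_{5} = v_{2} + v_{6} — sig = [2:1,1]
  • {2,5}:  v_{2} + v_{5} = 2·v_{6} — sig = [2:2]
  • {3,6}:  v_{3} + v_{6} = 2·v_{2} — sig = [2:2]
  • {4,5}:  v_{4} + v_{5} = 2·v_{1} — sig = [2:2]

so the primitive-relation signature multiset is
{ [2:],  [2:1] ×4,  [2:1,1],  [2:2] ×3 }


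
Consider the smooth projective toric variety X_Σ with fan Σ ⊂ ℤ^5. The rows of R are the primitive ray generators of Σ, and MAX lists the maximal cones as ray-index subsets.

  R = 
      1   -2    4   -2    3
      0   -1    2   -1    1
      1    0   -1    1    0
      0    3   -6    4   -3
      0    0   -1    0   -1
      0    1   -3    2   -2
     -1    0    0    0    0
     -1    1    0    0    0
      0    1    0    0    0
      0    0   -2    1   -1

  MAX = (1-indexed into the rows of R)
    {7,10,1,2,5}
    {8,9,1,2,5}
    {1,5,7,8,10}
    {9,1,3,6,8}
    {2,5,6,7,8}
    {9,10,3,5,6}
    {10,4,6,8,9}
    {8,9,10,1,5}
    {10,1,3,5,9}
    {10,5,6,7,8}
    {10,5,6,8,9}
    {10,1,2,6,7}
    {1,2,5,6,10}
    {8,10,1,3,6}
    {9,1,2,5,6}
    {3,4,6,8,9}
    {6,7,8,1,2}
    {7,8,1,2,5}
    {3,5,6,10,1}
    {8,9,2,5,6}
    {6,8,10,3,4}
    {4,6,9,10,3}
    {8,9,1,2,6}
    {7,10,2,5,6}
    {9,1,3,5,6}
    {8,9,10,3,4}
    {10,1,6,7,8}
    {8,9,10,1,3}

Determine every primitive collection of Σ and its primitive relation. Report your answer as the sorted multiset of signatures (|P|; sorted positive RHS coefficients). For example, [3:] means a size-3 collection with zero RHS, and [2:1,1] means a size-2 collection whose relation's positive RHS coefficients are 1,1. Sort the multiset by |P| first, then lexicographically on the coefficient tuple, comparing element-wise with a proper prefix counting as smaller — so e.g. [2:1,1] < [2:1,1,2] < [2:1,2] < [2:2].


The 14 primitive collections of Σ (r=10, n=5):

  P={7,9}:  v_{7} + v_{9} = v_{8}  →  sig = [2:1]
  P={2,3}:  v_{2} + v_{3} = v_{1} + v_{6}  →  sig = [2:1,1]
  P={2,4}:  v_{2} + v_{4} = v_{3} + v_{6} + v_{8}  →  sig = [2:1,1,1]
  P={3,7}:  v_{3} + v_{7} = v_{1} + v_{6} + v_{8} + v_{10}  →  sig = [2:1,1,1,1]
  P={4,7}:  v_{4} + v_{7} = v_{3} + v_{6} + 2·v_{8} + v_{10}  →  sig = [2:1,1,1,2]
  P={1,4}:  v_{1} + v_{4} = 2·v_{3} + v_{8}  →  sig = [2:1,2]
  P={4,5}:  v_{4} + v_{5} = v_{6} + 2·v_{9} + 2·v_{10}  →  sig = [2:1,2,2]
  P={2,9,10}:  v_{2} + v_{9} + v_{10} = 0  →  sig = [3:]
  P={2,8,10}:  v_{2} + v_{8} + v_{10} = v_{7}  →  sig = [3:1]
  P={3,5,8}:  v_{3} + v_{5} + v_{8} = v_{9} + v_{10}  →  sig = [3:1,1]
  P={1,5,6,8}:  v_{1} + v_{5} + v_{6} + v_{8} = 0  →  sig = [4:]
  P={1,6,9,10}:  v_{1} + v_{6} + v_{9} + v_{10} = v_{3}  →  sig = [4:1]
  P={1,5,6,7}:  v_{1} + v_{5} + v_{6} + v_{7} = v_{2} + v_{10}  →  sig = [4:1,1]
  P={3,6,8,9,10}:  v_{3} + v_{6} + v_{8} + v_{9} + v_{10} = v_{4}  →  sig = [5:1]

Sorted signature multiset PRS(X):
{ [2:1],  [2:1,1],  [2:1,1,1],  [2:1,1,1,1],  [2:1,1,1,2],  [2:1,2],  [2:1,2,2],  [3:],  [3:1],  [3:1,1],  [4:],  [4:1],  [4:1,1],  [5:1] }


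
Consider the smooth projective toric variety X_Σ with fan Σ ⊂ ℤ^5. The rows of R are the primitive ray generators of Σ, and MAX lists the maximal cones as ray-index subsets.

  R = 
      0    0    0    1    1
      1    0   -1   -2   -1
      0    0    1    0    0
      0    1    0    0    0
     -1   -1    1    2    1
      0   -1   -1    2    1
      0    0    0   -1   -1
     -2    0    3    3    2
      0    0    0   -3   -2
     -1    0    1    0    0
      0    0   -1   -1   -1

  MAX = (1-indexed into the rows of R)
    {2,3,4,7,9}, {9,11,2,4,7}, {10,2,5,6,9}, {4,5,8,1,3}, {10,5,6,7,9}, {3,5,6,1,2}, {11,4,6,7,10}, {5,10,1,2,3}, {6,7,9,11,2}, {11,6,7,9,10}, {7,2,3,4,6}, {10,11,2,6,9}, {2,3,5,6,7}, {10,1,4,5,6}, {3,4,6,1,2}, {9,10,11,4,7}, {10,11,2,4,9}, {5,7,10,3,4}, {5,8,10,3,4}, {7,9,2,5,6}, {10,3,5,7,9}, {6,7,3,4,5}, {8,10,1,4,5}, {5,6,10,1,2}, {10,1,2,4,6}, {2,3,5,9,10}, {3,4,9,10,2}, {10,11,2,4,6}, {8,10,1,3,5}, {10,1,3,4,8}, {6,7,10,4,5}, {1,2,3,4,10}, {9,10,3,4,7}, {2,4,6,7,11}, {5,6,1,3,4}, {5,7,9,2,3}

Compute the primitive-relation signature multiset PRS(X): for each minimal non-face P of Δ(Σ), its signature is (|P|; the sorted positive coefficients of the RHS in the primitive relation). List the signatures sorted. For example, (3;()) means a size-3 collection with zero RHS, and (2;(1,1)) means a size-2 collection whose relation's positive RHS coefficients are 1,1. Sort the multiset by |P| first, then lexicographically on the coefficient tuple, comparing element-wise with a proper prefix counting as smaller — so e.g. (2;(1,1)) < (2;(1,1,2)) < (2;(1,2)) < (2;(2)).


17 collections generate NE(X_Σ); each relation:

  P = {1,7}:  v_{1} + v_{7} = 0  so sig = (2;())
  P = {3,11}:  v_{3} + v_{11} = v_{7}  so sig = (2;(1))
  P = {1,9}:  v_{1} + v_{9} = v_{2} + v_{10}  so sig = (2;(1,1))
  P = {2,8}:  v_{2} + v_{8} = v_{1} + v_{3} + v_{10}  so sig = (2;(1,1,1))
  P = {5,11}:  v_{5} + v_{11} = v_{6} + v_{7} + v_{10}  so sig = (2;(1,1,1))
  P = {8,11}:  v_{8} + v_{11} = v_{4} + v_{5} + v_{10}  so sig = (2;(1,1,1))
  P = {1,11}:  v_{1} + v_{11} = v_{2} + v_{4} + v_{6} + v_{10}  so sig = (2;(1,1,1,1))
  P = {7,8}:  v_{7} + v_{8} = v_{3} + v_{4} + v_{5} + v_{10}  so sig = (2;(1,1,1,1))
  P = {6,8}:  v_{6} + v_{8} = v_{1} + v_{4} + 2·v_{5}  so sig = (2;(1,1,2))
  P = {8,9}:  v_{8} + v_{9} = v_{3} + 2·v_{10}  so sig = (2;(1,2))
  P = {2,4,5}:  v_{2} + v_{4} + v_{5} = 0  so sig = (3;())
  P = {2,7,10}:  v_{2} + v_{7} + v_{10} = v_{9}  so sig = (3;(1))
  P = {3,6,10}:  v_{3} + v_{6} + v_{10} = v_{5}  so sig = (3;(1))
  P = {4,6,9}:  v_{4} + v_{6} + v_{9} = v_{11}  so sig = (3;(1))
  P = {4,5,9}:  v_{4} + v_{5} + v_{9} = v_{7} + v_{10}  so sig = (3;(1,1))
  P = {3,6,9}:  v_{3} + v_{6} + v_{9} = v_{2} + v_{5} + v_{7}  so sig = (3;(1,1,1))
  P = {1,3,4,5,10}:  v_{1} + v_{3} + v_{4} + v_{5} + v_{10} = v_{8}  so sig = (5;(1))

so the primitive-relation signature multiset is
[(2;()), (2;(1)), (2;(1,1)), (2;(1,1,1)), (2;(1,1,1)), (2;(1,1,1)), (2;(1,1,1,1)), (2;(1,1,1,1)), (2;(1,1,2)), (2;(1,2)), (3;()), (3;(1)), (3;(1)), (3;(1)), (3;(1,1)), (3;(1,1,1)), (5;(1))]


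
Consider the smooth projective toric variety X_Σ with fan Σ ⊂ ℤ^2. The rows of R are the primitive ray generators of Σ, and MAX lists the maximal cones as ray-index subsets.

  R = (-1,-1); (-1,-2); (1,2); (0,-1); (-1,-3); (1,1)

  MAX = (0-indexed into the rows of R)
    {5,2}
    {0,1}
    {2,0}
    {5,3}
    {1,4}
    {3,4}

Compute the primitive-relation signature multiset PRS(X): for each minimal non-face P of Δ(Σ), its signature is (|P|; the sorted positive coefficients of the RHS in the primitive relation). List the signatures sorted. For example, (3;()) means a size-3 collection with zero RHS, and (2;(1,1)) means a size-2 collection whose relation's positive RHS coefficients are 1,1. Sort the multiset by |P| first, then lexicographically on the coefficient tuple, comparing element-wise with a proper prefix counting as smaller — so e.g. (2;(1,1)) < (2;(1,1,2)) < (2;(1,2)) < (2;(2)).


9 minimal non-faces of Δ(Σ) (on 6 rays):

  P = {0,5}:  v_{0} + v_{5} = 0  ⟹  sig = (2;())
  P = {1,2}:  v_{1} + v_{2} = 0  ⟹  sig = (2;())
  P = {0,3}:  v_{0} + v_{3} = v_{1}  ⟹  sig = (2;(1))
  P = {1,3}:  v_{1} + v_{3} = v_{4}  ⟹  sig = (2;(1))
  P = {1,5}:  v_{1} + v_{5} = v_{3}  ⟹  sig = (2;(1))
  P = {2,3}:  v_{2} + v_{3} = v_{5}  ⟹  sig = (2;(1))
  P = {2,4}:  v_{2} + v_{4} = v_{3}  ⟹  sig = (2;(1))
  P = {0,4}:  v_{0} + v_{4} = 2·v_{1}  ⟹  sig = (2;(2))
  P = {4,5}:  v_{4} + v_{5} = 2·v_{3}  ⟹  sig = (2;(2))

Hence PRS(X_Σ) =
    |P|=2: 9 collections, coeffs (), (), (1), (1), (1), (1), (1), (2), (2)


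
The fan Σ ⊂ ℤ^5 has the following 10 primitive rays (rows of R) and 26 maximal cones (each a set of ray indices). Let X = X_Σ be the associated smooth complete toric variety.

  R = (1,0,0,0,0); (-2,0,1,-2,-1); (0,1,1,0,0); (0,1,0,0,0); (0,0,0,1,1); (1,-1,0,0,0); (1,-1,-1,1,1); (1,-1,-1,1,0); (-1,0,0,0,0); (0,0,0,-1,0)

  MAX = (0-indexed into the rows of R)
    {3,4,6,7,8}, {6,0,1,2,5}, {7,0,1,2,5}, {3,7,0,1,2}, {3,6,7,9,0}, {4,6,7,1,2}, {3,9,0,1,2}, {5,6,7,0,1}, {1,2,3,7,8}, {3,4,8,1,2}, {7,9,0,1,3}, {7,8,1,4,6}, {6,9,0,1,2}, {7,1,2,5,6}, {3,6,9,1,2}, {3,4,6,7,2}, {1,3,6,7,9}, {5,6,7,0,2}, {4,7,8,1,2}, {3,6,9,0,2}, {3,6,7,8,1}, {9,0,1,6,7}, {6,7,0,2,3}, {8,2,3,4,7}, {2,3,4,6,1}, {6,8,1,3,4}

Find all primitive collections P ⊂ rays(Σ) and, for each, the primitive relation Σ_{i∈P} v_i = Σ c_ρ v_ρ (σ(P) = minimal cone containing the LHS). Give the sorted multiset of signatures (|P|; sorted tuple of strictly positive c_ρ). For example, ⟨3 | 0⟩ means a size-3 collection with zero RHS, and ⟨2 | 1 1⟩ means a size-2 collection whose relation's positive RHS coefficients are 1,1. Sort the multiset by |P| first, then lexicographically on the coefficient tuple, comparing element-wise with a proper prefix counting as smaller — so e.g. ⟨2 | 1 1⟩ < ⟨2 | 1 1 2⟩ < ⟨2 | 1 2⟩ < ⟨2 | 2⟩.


Σ has 14 primitive collections:

  {0,8}:  v_{0} + v_{8} = 0 ; sig = ⟨2 | 0⟩
  {3,5}:  v_{3} + v_{5} = v_{0} ; sig = ⟨2 | 1⟩
  {0,4}:  v_{0} + v_{4} = v_{2} + v_{6} ; sig = ⟨2 | 1 1⟩
  {8,9}:  v_{8} + v_{9} = v_{1} + v_{3} + v_{6} ; sig = ⟨2 | 1 1 1⟩
  {5,8}:  v_{5} + v_{8} = v_{1} + v_{2} + v_{6} + v_{7} ; sig = ⟨2 | 1 1 1 1⟩
  {4,9}:  v_{4} + v_{9} = v_{1} + v_{2} + v_{3} + 2·v_{6} ; sig = ⟨2 | 1 1 1 2⟩
  {5,9}:  v_{5} + v_{9} = 2·v_{0} + v_{1} + v_{6} ; sig = ⟨2 | 1 1 2⟩
  {4,5}:  v_{4} + v_{5} = v_{1} + 2·v_{2} + 2·v_{6} + v_{7} ; sig = ⟨2 | 1 1 2 2⟩
  {2,6,8}:  v_{2} + v_{6} + v_{8} = v_{4} ; sig = ⟨3 | 1⟩
  {2,7,9}:  v_{2} + v_{7} + v_{9} = v_{0} ; sig = ⟨3 | 1⟩
  {0,1,3,6}:  v_{0} + v_{1} + v_{3} + v_{6} = v_{9} ; sig = ⟨4 | 1⟩
  {1,3,4,7}:  v_{1} + v_{3} + v_{4} + v_{7} = v_{8} ; sig = ⟨4 | 1⟩
  {1,2,3,6,7}:  v_{1} + v_{2} + v_{3} + v_{6} + v_{7} = 0 ; sig = ⟨5 | 0⟩
  {0,1,2,6,7}:  v_{0} + v_{1} + v_{2} + v_{6} + v_{7} = v_{5} ; sig = ⟨5 | 1⟩

so the primitive-relation signature multiset is
{ ⟨2 | 0⟩,  ⟨2 | 1⟩,  ⟨2 | 1 1⟩,  ⟨2 | 1 1 1⟩,  ⟨2 | 1 1 1 1⟩,  ⟨2 | 1 1 1 2⟩,  ⟨2 | 1 1 2⟩,  ⟨2 | 1 1 2 2⟩,  ⟨3 | 1⟩ ×2,  ⟨4 | 1⟩ ×2,  ⟨5 | 0⟩,  ⟨5 | 1⟩ }


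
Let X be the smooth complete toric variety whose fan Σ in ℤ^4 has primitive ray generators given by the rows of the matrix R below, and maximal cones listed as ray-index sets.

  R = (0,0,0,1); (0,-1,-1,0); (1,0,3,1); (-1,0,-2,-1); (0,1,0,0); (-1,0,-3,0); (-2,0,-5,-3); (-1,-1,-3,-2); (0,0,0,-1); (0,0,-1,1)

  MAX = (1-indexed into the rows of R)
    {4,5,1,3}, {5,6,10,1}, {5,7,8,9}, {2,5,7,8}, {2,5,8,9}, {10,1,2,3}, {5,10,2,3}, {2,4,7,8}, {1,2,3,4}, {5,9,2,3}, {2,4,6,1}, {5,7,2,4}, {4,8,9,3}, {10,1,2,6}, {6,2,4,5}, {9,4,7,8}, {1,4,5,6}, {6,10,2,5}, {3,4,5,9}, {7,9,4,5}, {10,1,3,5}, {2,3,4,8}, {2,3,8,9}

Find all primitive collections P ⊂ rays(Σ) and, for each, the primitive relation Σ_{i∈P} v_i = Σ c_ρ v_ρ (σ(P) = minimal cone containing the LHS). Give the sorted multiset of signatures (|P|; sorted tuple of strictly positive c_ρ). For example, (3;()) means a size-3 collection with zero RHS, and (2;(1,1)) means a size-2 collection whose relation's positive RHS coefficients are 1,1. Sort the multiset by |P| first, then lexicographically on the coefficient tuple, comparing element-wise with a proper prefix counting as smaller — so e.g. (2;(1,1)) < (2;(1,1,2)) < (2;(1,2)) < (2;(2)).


Σ has 18 primitive collections:

  {1,9}:  v_{1} + v_{9} = 0  ⟹  sig = (2;())
  {3,6}:  v_{3} + v_{6} = v_{1}  ⟹  sig = (2;(1))
  {4,10}:  v_{4} + v_{10} = v_{6}  ⟹  sig = (2;(1))
  {1,8}:  v_{1} + v_{8} = v_{2} + v_{4}  ⟹  sig = (2;(1,1))
  {3,7}:  v_{3} + v_{7} = v_{4} + v_{9}  ⟹  sig = (2;(1,1))
  {9,10}:  v_{9} + v_{10} = v_{2} + v_{5}  ⟹  sig = (2;(1,1))
  {6,9}:  v_{6} + v_{9} = v_{2} + v_{4} + v_{5}  ⟹  sig = (2;(1,1,1))
  {1,7}:  v_{1} + v_{7} = v_{2} + 2·v_{4} + v_{5}  ⟹  sig = (2;(1,1,2))
  {8,10}:  v_{8} + v_{10} = 2·v_{2} + v_{4} + v_{5}  ⟹  sig = (2;(1,1,2))
  {6,8}:  v_{6} + v_{8} = 2·v_{2} + 2·v_{4} + v_{5}  ⟹  sig = (2;(1,2,2))
  {7,10}:  v_{7} + v_{10} = 2·v_{2} + 2·v_{4} + 2·v_{5}  ⟹  sig = (2;(2,2,2))
  {6,7}:  v_{6} + v_{7} = 2·v_{2} + 3·v_{4} + 2·v_{5}  ⟹  sig = (2;(2,2,3))
  {1,2,5}:  v_{1} + v_{2} + v_{5} = v_{10}  ⟹  sig = (3;(1))
  {2,4,9}:  v_{2} + v_{4} + v_{9} = v_{8}  ⟹  sig = (3;(1))
  {3,5,8}:  v_{3} + v_{5} + v_{8} = v_{9}  ⟹  sig = (3;(1))
  {4,5,8}:  v_{4} + v_{5} + v_{8} = v_{7}  ⟹  sig = (3;(1))
  {2,7,9}:  v_{2} + v_{7} + v_{9} = v_{5} + 2·v_{8}  ⟹  sig = (3;(1,2))
  {2,3,4,5}:  v_{2} + v_{3} + v_{4} + v_{5} = 0  ⟹  sig = (4;())

Sorted signature multiset PRS(X):
    (2;())
    (2;(1))
    (2;(1))
    (2;(1,1))
    (2;(1,1))
    (2;(1,1))
    (2;(1,1,1))
    (2;(1,1,2))
    (2;(1,1,2))
    (2;(1,2,2))
    (2;(2,2,2))
    (2;(2,2,3))
    (3;(1))
    (3;(1))
    (3;(1))
    (3;(1))
    (3;(1,2))
    (4;())


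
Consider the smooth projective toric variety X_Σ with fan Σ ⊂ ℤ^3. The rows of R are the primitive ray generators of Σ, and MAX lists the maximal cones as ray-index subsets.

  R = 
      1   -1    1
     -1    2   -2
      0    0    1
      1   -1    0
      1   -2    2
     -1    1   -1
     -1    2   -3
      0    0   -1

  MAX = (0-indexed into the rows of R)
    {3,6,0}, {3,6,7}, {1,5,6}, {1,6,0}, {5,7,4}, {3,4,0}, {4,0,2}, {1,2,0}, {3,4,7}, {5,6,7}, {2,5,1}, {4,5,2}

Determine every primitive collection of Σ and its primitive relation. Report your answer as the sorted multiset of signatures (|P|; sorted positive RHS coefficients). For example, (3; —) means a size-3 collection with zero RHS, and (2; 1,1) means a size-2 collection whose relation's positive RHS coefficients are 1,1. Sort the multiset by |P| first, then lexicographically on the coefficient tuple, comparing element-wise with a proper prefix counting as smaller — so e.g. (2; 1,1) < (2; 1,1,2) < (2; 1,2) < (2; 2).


The 10 primitive collections of Σ (r=8, n=3):

  {0,5}:  v_{0} + v_{5} = 0  →  sig = (2; —)
  {1,4}:  v_{1} + v_{4} = 0  →  sig = (2; —)
  {2,7}:  v_{2} + v_{7} = 0  →  sig = (2; —)
  {0,7}:  v_{0} + v_{7} = v_{3}  →  sig = (2; 1)
  {1,7}:  v_{1} + v_{7} = v_{6}  →  sig = (2; 1)
  {2,3}:  v_{2} + v_{3} = v_{0}  →  sig = (2; 1)
  {2,6}:  v_{2} + v_{6} = v_{1}  →  sig = (2; 1)
  {3,5}:  v_{3} + v_{5} = v_{7}  →  sig = (2; 1)
  {4,6}:  v_{4} + v_{6} = v_{7}  →  sig = (2; 1)
  {1,3}:  v_{1} + v_{3} = v_{0} + v_{6}  →  sig = (2; 1,1)

Hence PRS(X_Σ) =
[(2; —), (2; —), (2; —), (2; 1), (2; 1), (2; 1), (2; 1), (2; 1), (2; 1), (2; 1,1)]


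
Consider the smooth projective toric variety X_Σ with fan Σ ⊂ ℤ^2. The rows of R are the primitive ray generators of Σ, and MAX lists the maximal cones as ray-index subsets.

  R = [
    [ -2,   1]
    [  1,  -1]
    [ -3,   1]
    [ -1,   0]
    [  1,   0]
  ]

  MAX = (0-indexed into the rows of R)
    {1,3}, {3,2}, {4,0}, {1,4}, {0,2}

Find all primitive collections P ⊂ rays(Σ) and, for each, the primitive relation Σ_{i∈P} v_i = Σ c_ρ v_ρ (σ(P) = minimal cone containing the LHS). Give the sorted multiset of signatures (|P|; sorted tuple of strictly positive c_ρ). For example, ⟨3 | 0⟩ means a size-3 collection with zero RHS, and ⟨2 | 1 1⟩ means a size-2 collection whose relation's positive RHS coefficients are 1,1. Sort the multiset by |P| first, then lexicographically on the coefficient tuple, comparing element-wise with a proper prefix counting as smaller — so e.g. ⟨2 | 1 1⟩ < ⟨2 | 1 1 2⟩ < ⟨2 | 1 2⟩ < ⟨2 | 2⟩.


Primitive collections (5):

  {3,4}:  v_{3} + v_{4} = 0 ; sig = ⟨2 | 0⟩
  {0,1}:  v_{0} + v_{1} = v_{3} ; sig = ⟨2 | 1⟩
  {0,3}:  v_{0} + v_{3} = v_{2} ; sig = ⟨2 | 1⟩
  {2,4}:  v_{2} + v_{4} = v_{0} ; sig = ⟨2 | 1⟩
  {1,2}:  v_{1} + v_{2} = 2·v_{3} ; sig = ⟨2 | 2⟩

so the primitive-relation signature multiset is
{ ⟨2 | 0⟩,  ⟨2 | 1⟩ ×3,  ⟨2 | 2⟩ }


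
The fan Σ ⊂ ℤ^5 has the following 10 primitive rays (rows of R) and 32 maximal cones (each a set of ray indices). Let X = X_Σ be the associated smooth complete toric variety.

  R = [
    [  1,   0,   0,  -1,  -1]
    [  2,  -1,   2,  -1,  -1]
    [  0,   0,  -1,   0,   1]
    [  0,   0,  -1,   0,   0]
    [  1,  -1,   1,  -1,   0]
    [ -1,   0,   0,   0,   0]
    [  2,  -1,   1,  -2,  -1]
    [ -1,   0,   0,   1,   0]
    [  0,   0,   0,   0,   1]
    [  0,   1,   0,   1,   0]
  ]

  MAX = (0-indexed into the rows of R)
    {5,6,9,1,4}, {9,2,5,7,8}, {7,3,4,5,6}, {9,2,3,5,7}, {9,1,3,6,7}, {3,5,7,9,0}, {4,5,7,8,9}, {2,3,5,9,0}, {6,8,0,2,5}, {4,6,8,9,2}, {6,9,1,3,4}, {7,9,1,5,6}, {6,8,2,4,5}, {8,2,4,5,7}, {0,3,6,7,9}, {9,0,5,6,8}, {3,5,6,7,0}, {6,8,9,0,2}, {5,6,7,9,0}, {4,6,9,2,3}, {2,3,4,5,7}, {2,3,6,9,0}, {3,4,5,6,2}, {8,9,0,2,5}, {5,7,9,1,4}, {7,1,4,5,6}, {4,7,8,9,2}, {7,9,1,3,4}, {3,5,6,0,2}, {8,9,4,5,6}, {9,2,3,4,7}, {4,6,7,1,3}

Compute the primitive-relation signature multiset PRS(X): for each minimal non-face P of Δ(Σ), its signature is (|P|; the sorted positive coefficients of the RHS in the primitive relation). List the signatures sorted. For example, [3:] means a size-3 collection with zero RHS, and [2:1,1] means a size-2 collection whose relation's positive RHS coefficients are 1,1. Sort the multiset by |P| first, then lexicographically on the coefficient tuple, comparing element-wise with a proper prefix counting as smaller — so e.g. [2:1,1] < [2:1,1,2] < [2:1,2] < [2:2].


Δ(Σ) — 10 vertices, 15 min non-faces:

  {0,4}:  v_{0} + v_{4} = v_{6} — sig = [2:1]
  {3,8}:  v_{3} + v_{8} = v_{2} — sig = [2:1]
  {0,1}:  v_{0} + v_{1} = 2·v_{6} + v_{7} + v_{9} — sig = [2:1,1,2]
  {1,2}:  v_{1} + v_{2} = v_{3} + 2·v_{4} + v_{9} — sig = [2:1,1,2]
  {1,8}:  v_{1} + v_{8} = 2·v_{4} + v_{9} — sig = [2:1,2]
  {0,7,8}:  v_{0} + v_{7} + v_{8} = 0 — sig = [3:]
  {0,2,7}:  v_{0} + v_{2} + v_{7} = v_{3} — sig = [3:1]
  {6,7,8}:  v_{6} + v_{7} + v_{8} = v_{4} — sig = [3:1]
  {1,3,5}:  v_{1} + v_{3} + v_{5} = v_{6} + v_{7} — sig = [3:1,1]
  {2,6,7}:  v_{2} + v_{6} + v_{7} = v_{3} + v_{4} — sig = [3:1,1]
  {3,4,5,9}:  v_{3} + v_{4} + v_{5} + v_{9} = 0 — sig = [4:]
  {2,4,5,9}:  v_{2} + v_{4} + v_{5} + v_{9} = v_{8} — sig = [4:1]
  {3,5,6,9}:  v_{3} + v_{5} + v_{6} + v_{9} = v_{0} — sig = [4:1]
  {4,6,7,9}:  v_{4} + v_{6} + v_{7} + v_{9} = v_{1} — sig = [4:1]
  {2,5,6,9}:  v_{2} + v_{5} + v_{6} + v_{9} = v_{0} + v_{8} — sig = [4:1,1]

so the primitive-relation signature multiset is
{ [2:1] ×2,  [2:1,1,2] ×2,  [2:1,2],  [3:],  [3:1] ×2,  [3:1,1] ×2,  [4:],  [4:1] ×3,  [4:1,1] }


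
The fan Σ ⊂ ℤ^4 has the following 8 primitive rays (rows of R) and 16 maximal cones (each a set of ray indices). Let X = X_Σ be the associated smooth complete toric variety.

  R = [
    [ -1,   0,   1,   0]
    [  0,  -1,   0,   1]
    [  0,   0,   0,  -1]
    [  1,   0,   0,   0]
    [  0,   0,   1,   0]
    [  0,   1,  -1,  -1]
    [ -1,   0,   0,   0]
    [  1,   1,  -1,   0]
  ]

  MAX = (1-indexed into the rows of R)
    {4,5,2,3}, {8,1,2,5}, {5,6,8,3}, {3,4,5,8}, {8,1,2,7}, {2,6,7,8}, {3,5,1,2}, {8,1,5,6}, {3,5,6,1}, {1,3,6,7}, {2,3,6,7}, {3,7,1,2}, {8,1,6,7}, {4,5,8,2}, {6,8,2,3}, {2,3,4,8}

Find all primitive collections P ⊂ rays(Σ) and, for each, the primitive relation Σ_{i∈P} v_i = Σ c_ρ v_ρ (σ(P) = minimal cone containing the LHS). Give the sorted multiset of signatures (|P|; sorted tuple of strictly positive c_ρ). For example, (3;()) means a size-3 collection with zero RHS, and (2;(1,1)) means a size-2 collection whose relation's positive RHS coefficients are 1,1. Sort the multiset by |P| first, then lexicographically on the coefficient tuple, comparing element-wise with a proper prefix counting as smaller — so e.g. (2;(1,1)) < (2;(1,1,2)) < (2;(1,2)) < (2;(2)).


Primitive collections (9):

  {4,7}:  v_{4} + v_{7} = 0  ⇒ sig = (2;())
  {1,4}:  v_{1} + v_{4} = v_{5}  ⇒ sig = (2;(1))
  {5,7}:  v_{5} + v_{7} = v_{1}  ⇒ sig = (2;(1))
  {4,6}:  v_{4} + v_{6} = v_{3} + v_{8}  ⇒ sig = (2;(1,1))
  {2,5,6}:  v_{2} + v_{5} + v_{6} = 0  ⇒ sig = (3;())
  {1,2,6}:  v_{1} + v_{2} + v_{6} = v_{7}  ⇒ sig = (3;(1))
  {3,7,8}:  v_{3} + v_{7} + v_{8} = v_{6}  ⇒ sig = (3;(1))
  {1,3,8}:  v_{1} + v_{3} + v_{8} = v_{5} + v_{6}  ⇒ sig = (3;(1,1))
  {2,3,5,8}:  v_{2} + v_{3} + v_{5} + v_{8} = v_{4}  ⇒ sig = (4;(1))

so the primitive-relation signature multiset is
{ (2;()),  (2;(1)) ×2,  (2;(1,1)),  (3;()),  (3;(1)) ×2,  (3;(1,1)),  (4;(1)) }


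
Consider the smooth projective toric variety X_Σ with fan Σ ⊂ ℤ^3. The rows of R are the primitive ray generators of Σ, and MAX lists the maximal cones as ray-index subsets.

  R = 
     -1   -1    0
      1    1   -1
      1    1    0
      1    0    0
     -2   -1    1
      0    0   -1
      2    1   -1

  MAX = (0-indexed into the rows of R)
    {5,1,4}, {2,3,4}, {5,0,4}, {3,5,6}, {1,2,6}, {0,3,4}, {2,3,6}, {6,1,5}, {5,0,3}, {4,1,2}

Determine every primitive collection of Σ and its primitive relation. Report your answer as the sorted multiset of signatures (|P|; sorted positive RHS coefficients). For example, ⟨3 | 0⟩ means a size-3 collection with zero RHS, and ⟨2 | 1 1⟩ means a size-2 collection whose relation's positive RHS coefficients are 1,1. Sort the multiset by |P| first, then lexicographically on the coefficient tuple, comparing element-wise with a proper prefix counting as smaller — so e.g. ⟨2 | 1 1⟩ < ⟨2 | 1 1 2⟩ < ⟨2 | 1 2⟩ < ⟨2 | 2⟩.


7 collections generate NE(X_Σ); each relation:

  P = {0,2}:  v_{0} + v_{2} = 0  so sig = ⟨2 | 0⟩
  P = {4,6}:  v_{4} + v_{6} = 0  so sig = ⟨2 | 0⟩
  P = {0,1}:  v_{0} + v_{1} = v_{5}  so sig = ⟨2 | 1⟩
  P = {1,3}:  v_{1} + v_{3} = v_{6}  so sig = ⟨2 | 1⟩
  P = {2,5}:  v_{2} + v_{5} = v_{1}  so sig = ⟨2 | 1⟩
  P = {0,6}:  v_{0} + v_{6} = v_{3} + v_{5}  so sig = ⟨2 | 1 1⟩
  P = {3,4,5}:  v_{3} + v_{4} + v_{5} = v_{0}  so sig = ⟨3 | 1⟩

Signatures (|P|; sorted positive RHS coefficients), sorted:
{ ⟨2 | 0⟩ ×2,  ⟨2 | 1⟩ ×3,  ⟨2 | 1 1⟩,  ⟨3 | 1⟩ }


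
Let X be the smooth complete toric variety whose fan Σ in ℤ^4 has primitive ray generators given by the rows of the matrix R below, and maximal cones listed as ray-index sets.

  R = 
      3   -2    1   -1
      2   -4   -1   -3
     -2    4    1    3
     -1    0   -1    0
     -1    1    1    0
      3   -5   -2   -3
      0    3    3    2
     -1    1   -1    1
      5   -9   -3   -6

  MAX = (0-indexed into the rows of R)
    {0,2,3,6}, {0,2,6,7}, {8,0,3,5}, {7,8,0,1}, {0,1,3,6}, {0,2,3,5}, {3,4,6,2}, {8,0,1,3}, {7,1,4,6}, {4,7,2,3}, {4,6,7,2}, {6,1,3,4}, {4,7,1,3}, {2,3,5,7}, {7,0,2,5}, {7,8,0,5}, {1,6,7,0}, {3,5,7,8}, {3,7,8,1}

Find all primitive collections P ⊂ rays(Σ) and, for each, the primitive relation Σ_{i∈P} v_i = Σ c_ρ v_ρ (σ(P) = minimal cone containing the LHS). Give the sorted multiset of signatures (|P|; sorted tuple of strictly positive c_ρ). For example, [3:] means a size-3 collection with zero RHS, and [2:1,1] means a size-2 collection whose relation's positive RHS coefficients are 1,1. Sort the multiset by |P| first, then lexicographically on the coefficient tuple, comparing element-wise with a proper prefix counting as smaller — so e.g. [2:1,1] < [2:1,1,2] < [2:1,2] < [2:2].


10 minimal non-faces of Δ(Σ) (on 9 rays):

  {1,2}:  v_{1} + v_{2} = 0  →  sig = [2:]
  {1,5}:  v_{1} + v_{5} = v_{8}  →  sig = [2:1]
  {2,8}:  v_{2} + v_{8} = v_{5}  →  sig = [2:1]
  {4,5}:  v_{4} + v_{5} = v_{1}  →  sig = [2:1]
  {5,6}:  v_{5} + v_{6} = v_{0}  →  sig = [2:1]
  {0,4}:  v_{0} + v_{4} = v_{1} + v_{6}  →  sig = [2:1,1]
  {6,8}:  v_{6} + v_{8} = v_{0} + v_{1}  →  sig = [2:1,1]
  {4,8}:  v_{4} + v_{8} = 2·v_{1}  →  sig = [2:2]
  {3,6,7}:  v_{3} + v_{6} + v_{7} = v_{2}  →  sig = [3:1]
  {0,3,7}:  v_{0} + v_{3} + v_{7} = v_{2} + v_{5}  →  sig = [3:1,1]

so the primitive-relation signature multiset is
    [2:]
    [2:1]
    [2:1]
    [2:1]
    [2:1]
    [2:1,1]
    [2:1,1]
    [2:2]
    [3:1]
    [3:1,1]


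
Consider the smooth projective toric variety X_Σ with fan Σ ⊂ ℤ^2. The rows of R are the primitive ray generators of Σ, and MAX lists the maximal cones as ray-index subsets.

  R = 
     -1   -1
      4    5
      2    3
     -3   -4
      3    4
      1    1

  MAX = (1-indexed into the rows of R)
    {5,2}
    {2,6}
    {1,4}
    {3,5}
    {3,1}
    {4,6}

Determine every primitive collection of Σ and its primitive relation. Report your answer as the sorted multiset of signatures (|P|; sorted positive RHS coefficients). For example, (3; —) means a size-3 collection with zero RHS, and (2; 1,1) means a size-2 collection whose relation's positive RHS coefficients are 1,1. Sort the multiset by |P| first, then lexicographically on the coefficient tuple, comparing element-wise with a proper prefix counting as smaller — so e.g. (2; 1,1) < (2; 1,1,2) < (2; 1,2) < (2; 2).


|primitive collections| = 9. Relations:

  {1,6}:  v_{1} + v_{6} = 0  so sig = (2; —)
  {4,5}:  v_{4} + v_{5} = 0  so sig = (2; —)
  {1,2}:  v_{1} + v_{2} = v_{5}  so sig = (2; 1)
  {1,5}:  v_{1} + v_{5} = v_{3}  so sig = (2; 1)
  {2,4}:  v_{2} + v_{4} = v_{6}  so sig = (2; 1)
  {3,4}:  v_{3} + v_{4} = v_{1}  so sig = (2; 1)
  {3,6}:  v_{3} + v_{6} = v_{5}  so sig = (2; 1)
  {5,6}:  v_{5} + v_{6} = v_{2}  so sig = (2; 1)
  {2,3}:  v_{2} + v_{3} = 2·v_{5}  so sig = (2; 2)

Hence PRS(X_Σ) =
    (2; —)
    (2; —)
    (2; 1)
    (2; 1)
    (2; 1)
    (2; 1)
    (2; 1)
    (2; 1)
    (2; 2)


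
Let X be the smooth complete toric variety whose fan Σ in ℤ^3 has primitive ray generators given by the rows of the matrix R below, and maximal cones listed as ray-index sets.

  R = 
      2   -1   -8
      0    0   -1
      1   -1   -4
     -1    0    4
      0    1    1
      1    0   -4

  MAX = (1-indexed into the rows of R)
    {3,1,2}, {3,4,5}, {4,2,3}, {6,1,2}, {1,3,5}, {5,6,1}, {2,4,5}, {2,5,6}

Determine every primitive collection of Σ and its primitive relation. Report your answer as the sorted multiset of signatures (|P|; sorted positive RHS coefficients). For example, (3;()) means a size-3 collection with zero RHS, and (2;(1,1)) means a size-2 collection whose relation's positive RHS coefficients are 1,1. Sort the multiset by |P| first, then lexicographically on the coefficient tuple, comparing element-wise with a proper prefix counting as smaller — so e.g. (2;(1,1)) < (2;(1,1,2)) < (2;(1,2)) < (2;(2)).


Δ(Σ) — 6 vertices, 5 min non-faces:

  P = {4,6}:  v_{4} + v_{6} = 0  so sig = (2;())
  P = {1,4}:  v_{1} + v_{4} = v_{3}  so sig = (2;(1))
  P = {3,6}:  v_{3} + v_{6} = v_{1}  so sig = (2;(1))
  P = {2,3,5}:  v_{2} + v_{3} + v_{5} = v_{6}  so sig = (3;(1))
  P = {1,2,5}:  v_{1} + v_{2} + v_{5} = 2·v_{6}  so sig = (3;(2))

so the primitive-relation signature multiset is
    (2;())
    (2;(1))
    (2;(1))
    (3;(1))
    (3;(2))


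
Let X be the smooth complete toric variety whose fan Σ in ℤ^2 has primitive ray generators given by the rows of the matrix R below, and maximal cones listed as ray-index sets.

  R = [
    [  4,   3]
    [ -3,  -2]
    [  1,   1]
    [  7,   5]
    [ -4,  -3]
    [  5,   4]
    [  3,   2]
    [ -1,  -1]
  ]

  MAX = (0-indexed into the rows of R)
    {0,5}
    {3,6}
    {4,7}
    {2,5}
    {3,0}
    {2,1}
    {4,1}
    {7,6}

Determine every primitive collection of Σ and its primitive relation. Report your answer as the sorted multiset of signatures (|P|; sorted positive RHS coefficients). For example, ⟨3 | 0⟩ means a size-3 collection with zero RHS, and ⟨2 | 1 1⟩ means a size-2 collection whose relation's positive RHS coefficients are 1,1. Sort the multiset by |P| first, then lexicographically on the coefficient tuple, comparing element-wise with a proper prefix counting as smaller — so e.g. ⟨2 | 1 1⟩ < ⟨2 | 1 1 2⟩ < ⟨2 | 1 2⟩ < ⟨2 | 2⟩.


20 minimal non-faces of Δ(Σ) (on 8 rays):

  • {0,4}:  v_{0} + v_{4} = 0  →  sig = ⟨2 | 0⟩
  • {1,6}:  v_{1} + v_{6} = 0  →  sig = ⟨2 | 0⟩
  • {2,7}:  v_{2} + v_{7} = 0  →  sig = ⟨2 | 0⟩
  • {0,1}:  v_{0} + v_{1} = v_{2}  →  sig = ⟨2 | 1⟩
  • {0,2}:  v_{0} + v_{2} = v_{5}  →  sig = ⟨2 | 1⟩
  • {0,6}:  v_{0} + v_{6} = v_{3}  →  sig = ⟨2 | 1⟩
  • {0,7}:  v_{0} + v_{7} = v_{6}  →  sig = ⟨2 | 1⟩
  • {1,3}:  v_{1} + v_{3} = v_{0}  →  sig = ⟨2 | 1⟩
  • {1,7}:  v_{1} + v_{7} = v_{4}  →  sig = ⟨2 | 1⟩
  • {2,4}:  v_{2} + v_{4} = v_{1}  →  sig = ⟨2 | 1⟩
  • {2,6}:  v_{2} + v_{6} = v_{0}  →  sig = ⟨2 | 1⟩
  • {3,4}:  v_{3} + v_{4} = v_{6}  →  sig = ⟨2 | 1⟩
  • {4,5}:  v_{4} + v_{5} = v_{2}  →  sig = ⟨2 | 1⟩
  • {4,6}:  v_{4} + v_{6} = v_{7}  →  sig = ⟨2 | 1⟩
  • {5,7}:  v_{5} + v_{7} = v_{0}  →  sig = ⟨2 | 1⟩
  • {1,5}:  v_{1} + v_{5} = 2·v_{2}  →  sig = ⟨2 | 2⟩
  • {2,3}:  v_{2} + v_{3} = 2·v_{0}  →  sig = ⟨2 | 2⟩
  • {3,7}:  v_{3} + v_{7} = 2·v_{6}  →  sig = ⟨2 | 2⟩
  • {5,6}:  v_{5} + v_{6} = 2·v_{0}  →  sig = ⟨2 | 2⟩
  • {3,5}:  v_{3} + v_{5} = 3·v_{0}  →  sig = ⟨2 | 3⟩

Signatures (|P|; sorted positive RHS coefficients), sorted:
{ ⟨2 | 0⟩ ×3,  ⟨2 | 1⟩ ×12,  ⟨2 | 2⟩ ×4,  ⟨2 | 3⟩ }


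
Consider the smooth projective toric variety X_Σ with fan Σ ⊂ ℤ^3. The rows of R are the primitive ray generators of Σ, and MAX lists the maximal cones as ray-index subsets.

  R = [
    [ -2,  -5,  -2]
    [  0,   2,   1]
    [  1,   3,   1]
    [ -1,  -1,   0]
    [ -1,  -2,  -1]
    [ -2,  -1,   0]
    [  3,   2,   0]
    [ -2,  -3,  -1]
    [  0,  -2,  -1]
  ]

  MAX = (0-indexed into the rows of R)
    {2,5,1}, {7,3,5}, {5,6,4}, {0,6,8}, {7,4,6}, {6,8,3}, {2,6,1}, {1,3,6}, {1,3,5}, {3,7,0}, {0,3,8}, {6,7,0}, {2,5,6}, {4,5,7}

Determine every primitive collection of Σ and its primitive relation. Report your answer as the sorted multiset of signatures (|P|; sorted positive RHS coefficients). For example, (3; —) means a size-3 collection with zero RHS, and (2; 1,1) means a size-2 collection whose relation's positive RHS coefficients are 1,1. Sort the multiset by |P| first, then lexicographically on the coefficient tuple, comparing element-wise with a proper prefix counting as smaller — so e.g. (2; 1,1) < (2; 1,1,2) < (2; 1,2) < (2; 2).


20 collections generate NE(X_Σ); each relation:

  P = {1,8}:  v_{1} + v_{8} = 0  so sig = (2; —)
  P = {0,1}:  v_{0} + v_{1} = v_{7}  so sig = (2; 1)
  P = {0,2}:  v_{0} + v_{2} = v_{4}  so sig = (2; 1)
  P = {1,7}:  v_{1} + v_{7} = v_{5}  so sig = (2; 1)
  P = {2,3}:  v_{2} + v_{3} = v_{1}  so sig = (2; 1)
  P = {3,4}:  v_{3} + v_{4} = v_{7}  so sig = (2; 1)
  P = {5,8}:  v_{5} + v_{8} = v_{7}  so sig = (2; 1)
  P = {7,8}:  v_{7} + v_{8} = v_{0}  so sig = (2; 1)
  P = {2,8}:  v_{2} + v_{8} = v_{5} + v_{6}  so sig = (2; 1,1)
  P = {1,4}:  v_{1} + v_{4} = 2·v_{5} + v_{6}  so sig = (2; 1,2)
  P = {2,7}:  v_{2} + v_{7} = 2·v_{5} + v_{6}  so sig = (2; 1,2)
  P = {4,8}:  v_{4} + v_{8} = v_{6} + 2·v_{7}  so sig = (2; 1,2)
  P = {0,4}:  v_{0} + v_{4} = v_{6} + 3·v_{7}  so sig = (2; 1,3)
  P = {0,5}:  v_{0} + v_{5} = 2·v_{7}  so sig = (2; 2)
  P = {2,4}:  v_{2} + v_{4} = 3·v_{5} + 2·v_{6}  so sig = (2; 2,3)
  P = {3,5,6}:  v_{3} + v_{5} + v_{6} = 0  so sig = (3; —)
  P = {1,5,6}:  v_{1} + v_{5} + v_{6} = v_{2}  so sig = (3; 1)
  P = {3,6,7}:  v_{3} + v_{6} + v_{7} = v_{8}  so sig = (3; 1)
  P = {5,6,7}:  v_{5} + v_{6} + v_{7} = v_{4}  so sig = (3; 1)
  P = {0,3,6}:  v_{0} + v_{3} + v_{6} = 2·v_{8}  so sig = (3; 2)

Signatures (|P|; sorted positive RHS coefficients), sorted:
[(2; —), (2; 1), (2; 1), (2; 1), (2; 1), (2; 1), (2; 1), (2; 1), (2; 1,1), (2; 1,2), (2; 1,2), (2; 1,2), (2; 1,3), (2; 2), (2; 2,3), (3; —), (3; 1), (3; 1), (3; 1), (3; 2)]


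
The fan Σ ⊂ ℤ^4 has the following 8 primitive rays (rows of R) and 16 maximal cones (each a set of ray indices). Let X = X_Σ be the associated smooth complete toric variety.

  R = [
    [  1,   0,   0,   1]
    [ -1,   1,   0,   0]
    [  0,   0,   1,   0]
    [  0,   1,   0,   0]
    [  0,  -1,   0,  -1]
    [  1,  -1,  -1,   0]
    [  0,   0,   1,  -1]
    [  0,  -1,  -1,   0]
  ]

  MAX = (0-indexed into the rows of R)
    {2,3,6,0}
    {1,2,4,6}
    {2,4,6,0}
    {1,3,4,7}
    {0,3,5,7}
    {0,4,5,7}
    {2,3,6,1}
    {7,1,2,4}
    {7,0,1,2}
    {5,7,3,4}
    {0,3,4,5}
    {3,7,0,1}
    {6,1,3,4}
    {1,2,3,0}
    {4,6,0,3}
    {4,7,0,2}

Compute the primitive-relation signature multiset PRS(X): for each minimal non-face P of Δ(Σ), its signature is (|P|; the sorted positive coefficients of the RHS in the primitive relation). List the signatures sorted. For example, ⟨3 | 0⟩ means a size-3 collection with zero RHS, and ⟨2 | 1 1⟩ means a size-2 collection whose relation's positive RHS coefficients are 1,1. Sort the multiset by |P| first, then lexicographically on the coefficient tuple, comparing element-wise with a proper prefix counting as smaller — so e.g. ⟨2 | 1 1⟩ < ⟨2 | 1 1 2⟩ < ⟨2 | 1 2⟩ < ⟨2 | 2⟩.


Σ has 9 primitive collections:

  • {6,7}:  v_{6} + v_{7} = v_{4}  ⟹  sig = ⟨2 | 1⟩
  • {1,5}:  v_{1} + v_{5} = v_{3} + v_{7}  ⟹  sig = ⟨2 | 1 1⟩
  • {2,5}:  v_{2} + v_{5} = v_{0} + v_{4}  ⟹  sig = ⟨2 | 1 1⟩
  • {5,6}:  v_{5} + v_{6} = v_{0} + v_{3} + 2·v_{4}  ⟹  sig = ⟨2 | 1 1 2⟩
  • {0,1,4}:  v_{0} + v_{1} + v_{4} = 0  ⟹  sig = ⟨3 | 0⟩
  • {2,3,7}:  v_{2} + v_{3} + v_{7} = 0  ⟹  sig = ⟨3 | 0⟩
  • {2,3,4}:  v_{2} + v_{3} + v_{4} = v_{6}  ⟹  sig = ⟨3 | 1⟩
  • {0,1,6}:  v_{0} + v_{1} + v_{6} = v_{2} + v_{3}  ⟹  sig = ⟨3 | 1 1⟩
  • {0,3,4,7}:  v_{0} + v_{3} + v_{4} + v_{7} = v_{5}  ⟹  sig = ⟨4 | 1⟩

Hence PRS(X_Σ) =
    |P|=2: 4 collections, coeffs (1), (1,1), (1,1), (1,1,2)
    |P|=3: 4 collections, coeffs (), (), (1), (1,1)
    |P|=4: 1 collection, coeffs (1)
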